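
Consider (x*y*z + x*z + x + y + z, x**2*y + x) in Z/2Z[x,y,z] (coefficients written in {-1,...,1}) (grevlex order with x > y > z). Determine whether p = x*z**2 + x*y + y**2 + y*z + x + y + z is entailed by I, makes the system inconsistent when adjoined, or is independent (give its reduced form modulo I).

x*z**2 + x*y + y**2 + y*z + x + y + z lies in I (it reduces to 0).

First compute the reduced Gröbner basis of I by Buchberger's algorithm.
f_1 = x*y*z + x*z + x + y + z, LT = x*y*z.
f_2 = x**2*y + x, LT = x**2*y.

S(f_1,f_2): lcm = x**2*y*z. S = x**2*z + x**2 + x*y.
  leading term x**2*z: no divisor's leading term divides it; move x**2*z to the remainder.
  leading term x**2: no divisor's leading term divides it; move x**2 to the remainder.
  leading term x*y: no divisor's leading term divides it; move x*y to the remainder.
  remainder x**2*z + x**2 + x*y ≠ 0; add h_3 = x**2*z + x**2 + x*y to the basis.

S(f_1,h_3): lcm = x**2*y*z. S = x**2*y + x*y**2 + x**2*z + x**2 + x*y + x*z.
  leading term x**2*y: subtract (1)·f_2 from x**2*y + x*y**2 + x**2*z + x**2 + x*y + x*z → x*y**2 + x**2*z + x**2 + x*y + x*z + x
  leading term x*y**2: no divisor's leading term divides it; move x*y**2 to the remainder.
  leading term x**2*z: subtract (1)·h_3 from x**2*z + x**2 + x*y + x*z + x → x*z + x
  leading term x*z: no divisor's leading term divides it; move x*z to the remainder.
  leading term x: no divisor's leading term divides it; move x to the remainder.
  remainder x*y**2 + x*z + x ≠ 0; add h_4 = x*y**2 + x*z + x to the basis.

S(f_1,h_4): lcm = x*y**2*z. S = x*y*z + x*z**2 + x*y + y**2 + x*z + y*z.
  leading term x*y*z: subtract (1)·f_1 from x*y*z + x*z**2 + x*y + y**2 + x*z + y*z → x*z**2 + x*y + y**2 + y*z + x + y + z
  leading term x*z**2: no divisor's leading term divides it; move x*z**2 to the remainder.
  leading term x*y: no divisor's leading term divides it; move x*y to the remainder.
  leading term y**2: no divisor's leading term divides it; move y**2 to the remainder.
  leading term y*z: no divisor's leading term divides it; move y*z to the remainder.
  leading term x: no divisor's leading term divides it; move x to the remainder.
  leading term y: no divisor's leading term divides it; move y to the remainder.
  leading term z: no divisor's leading term divides it; move z to the remainder.
  remainder x*z**2 + x*y + y**2 + y*z + x + y + z ≠ 0; add h_5 = x*z**2 + x*y + y**2 + y*z + x + y + z to the basis.

S(f_1,h_5): lcm = x*y*z**2. S = x*y**2 + y**3 + y**2*z + x*z**2 + x*y + y**2 + x*z + z**2.
  leading term x*y**2: subtract (1)·h_4 from x*y**2 + y**3 + y**2*z + x*z**2 + x*y + y**2 + x*z + z**2 → y**3 + y**2*z + x*z**2 + x*y + y**2 + z**2 + x
  leading term y**3: no divisor's leading term divides it; move y**3 to the remainder.
  leading term y**2*z: no divisor's leading term divides it; move y**2*z to the remainder.
  leading term x*z**2: subtract (1)·h_5 from x*z**2 + x*y + y**2 + z**2 + x → y*z + z**2 + y + z
  leading term y*z: no divisor's leading term divides it; move y*z to the remainder.
  leading term z**2: no divisor's leading term divides it; move z**2 to the remainder.
  leading term y: no divisor's leading term divides it; move y to the remainder.
  leading term z: no divisor's leading term divides it; move z to the remainder.
  remainder y**3 + y**2*z + y*z + z**2 + y + z ≠ 0; add h_6 = y**3 + y**2*z + y*z + z**2 + y + z to the basis.

The other S-polynomials (S(f_2,h_3), S(f_2,h_4), S(h_3,h_4), S(f_2,h_5), S(h_3,h_5), S(h_4,h_5), S(f_1,h_6), S(f_2,h_6), S(h_3,h_6), S(h_4,h_6), S(h_5,h_6)) all reduce to 0 modulo the current basis, so we have a Gröbner basis.
Inter-reduce: drop elements whose leading term is divisible by another's, tail-reduce, and make monic.
Reduced Gröbner basis: {x**2*y + x, x*y**2 + x*z + x, y**3 + y**2*z + y*z + z**2 + y + z, x**2*z + x**2 + x*y, x*y*z + x*z + x + y + z, x*z**2 + x*y + y**2 + y*z + x + y + z}.
Label its elements g_1 = x**2*y + x, g_2 = x*y**2 + x*z + x, g_3 = y**3 + y**2*z + y*z + z**2 + y + z, g_4 = x**2*z + x**2 + x*y, g_5 = x*y*z + x*z + x + y + z, g_6 = x*z**2 + x*y + y**2 + y*z + x + y + z.

Reduce p = x*z**2 + x*y + y**2 + y*z + x + y + z modulo G:
  leading term x*z**2: subtract (1)·g_6 from x*z**2 + x*y + y**2 + y*z + x + y + z → 0
  normal form = 0.
Since the normal form is 0, p ∈ I.

Ideal membership is decidable via reduction modulo a Gröbner basis.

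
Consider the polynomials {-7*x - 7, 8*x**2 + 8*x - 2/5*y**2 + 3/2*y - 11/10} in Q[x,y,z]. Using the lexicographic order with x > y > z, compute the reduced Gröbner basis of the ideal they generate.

G = {x + 1, y**2 - 15/4*y + 11/4}

This is the nonlinear analogue of row-reducing a linear system.

f_1 = -7*x - 7, LT = x.
f_2 = 8*x**2 + 8*x - 2/5*y**2 + 3/2*y - 11/10, LT = x**2.

S(f_1,f_2): lcm = x**2. S = 1/20*y**2 - 3/16*y + 11/80.
  leading term y**2: no divisor's leading term divides it; move 1/20*y**2 to the remainder.
  leading term y: no divisor's leading term divides it; move -3/16*y to the remainder.
  leading term 1: no divisor's leading term divides it; move 11/80 to the remainder.
  remainder 1/20*y**2 - 3/16*y + 11/80 ≠ 0; add g_3 = 1/20*y**2 - 3/16*y + 11/80 to the basis.

The other S-polynomials (S(f_1,g_3), S(f_2,g_3)) all reduce to 0 modulo the current basis, so we have a Gröbner basis.
Inter-reduce: drop elements whose leading term is divisible by another's, tail-reduce, and make monic.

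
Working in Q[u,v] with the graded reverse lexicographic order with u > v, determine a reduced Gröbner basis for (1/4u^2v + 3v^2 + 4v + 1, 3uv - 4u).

G = {v^3 - 13/9v - 4/9, u^2 + 9v^2 + 12v + 3, uv - 4/3u}

f_1 = 1/4u^2v + 3v^2 + 4v + 1, LT = u^2v.
f_2 = 3uv - 4u, LT = uv.

S(f_1,f_2): lcm = u^2v. S = 4/3u^2 + 12v^2 + 16v + 4.
  leading term u^2: no divisor's leading term divides it; move 4/3u^2 to the remainder.
  leading term v^2: no divisor's leading term divides it; move 12v^2 to the remainder.
  leading term v: no divisor's leading term divides it; move 16v to the remainder.
  leading term 1: no divisor's leading term divides it; move 4 to the remainder.
  remainder 4/3u^2 + 12v^2 + 16v + 4 ≠ 0; add g_3 = 4/3u^2 + 12v^2 + 16v + 4 to the basis.

S(f_1,g_3): lcm = u^2v. S = -9v^3 + 13v + 4.
  leading term v^3: no divisor's leading term divides it; move -9v^3 to the remainder.
  leading term v: no divisor's leading term divides it; move 13v to the remainder.
  leading term 1: no divisor's leading term divides it; move 4 to the remainder.
  remainder -9v^3 + 13v + 4 ≠ 0; add g_4 = -9v^3 + 13v + 4 to the basis.

S(f_2,g_3): lcm = u^2v. S = -9v^3 - 4/3u^2 - 12v^2 - 3v.
  leading term v^3: subtract (1)·g_4 from -9v^3 - 4/3u^2 - 12v^2 - 3v → -4/3u^2 - 12v^2 - 16v - 4
  leading term u^2: subtract (-1)·g_3 from -4/3u^2 - 12v^2 - 16v - 4 → 0
  remainder 0.

S(f_1,g_4): lcm = u^2v^3. S = 12v^4 + 13/9u^2v + 16v^3 + 4/9u^2 + 4v^2.
  leading term v^4: subtract (-4/3v)·g_4 from 12v^4 + 13/9u^2v + 16v^3 + 4/9u^2 + 4v^2 → 13/9u^2v + 16v^3 + 4/9u^2 + 64/3v^2 + 16/3v
  leading term u^2v: subtract (52/9)·f_1 from 13/9u^2v + 16v^3 + 4/9u^2 + 64/3v^2 + 16/3v → 16v^3 + 4/9u^2 + 4v^2 - 160/9v - 52/9
  leading term v^3: subtract (-16/9)·g_4 from 16v^3 + 4/9u^2 + 4v^2 - 160/9v - 52/9 → 4/9u^2 + 4v^2 + 16/3v + 4/3
  leading term u^2: subtract (1/3)·g_3 from 4/9u^2 + 4v^2 + 16/3v + 4/3 → 0
  remainder 0.

S(f_2,g_4): lcm = uv^3. S = -4/3uv^2 + 13/9uv + 4/9u.
  leading term uv^2: subtract (-4/9v)·f_2 from -4/3uv^2 + 13/9uv + 4/9u → -1/3uv + 4/9u
  leading term uv: subtract (-1/9)·f_2 from -1/3uv + 4/9u → 0
  remainder 0.

S(g_3,g_4): leading monomials are coprime, so the S-polynomial reduces to 0 (Buchberger's first criterion).
Every S-polynomial of the final basis reduces to 0, so we have a Gröbner basis.
Inter-reduce: drop elements whose leading term is divisible by another's, tail-reduce, and make monic.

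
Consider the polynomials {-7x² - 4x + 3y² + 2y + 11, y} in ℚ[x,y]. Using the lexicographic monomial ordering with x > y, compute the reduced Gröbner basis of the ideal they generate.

f_1 = -7x² - 4x + 3y² + 2y + 11, LT = x².
f_2 = y, LT = y.

S(f_1,f_2): leading monomials are coprime, so the S-polynomial reduces to 0 (Buchberger's first criterion).
Every S-polynomial of the final basis reduces to 0, so we have a Gröbner basis.

G = {x² + 4/7x - 11/7, y}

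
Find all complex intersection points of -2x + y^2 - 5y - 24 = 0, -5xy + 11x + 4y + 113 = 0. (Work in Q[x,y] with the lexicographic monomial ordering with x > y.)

Compute a lex Gröbner basis by Buchberger's algorithm.
f_1 = -2x + y^2 - 5y - 24, LT = x.
f_2 = -5xy + 11x + 4y + 113, LT = xy.

S(f_1,f_2): lcm = xy. S = 11/5x - 1/2y^3 + 5/2y^2 + 64/5y + 113/5.
  leading term x: subtract (-11/10)·f_1 from 11/5x - 1/2y^3 + 5/2y^2 + 64/5y + 113/5 → -1/2y^3 + 18/5y^2 + 73/10y - 19/5
  leading term y^3: no divisor's leading term divides it; move -1/2y^3 to the remainder.
  leading term y^2: no divisor's leading term divides it; move 18/5y^2 to the remainder.
  leading term y: no divisor's leading term divides it; move 73/10y to the remainder.
  leading term 1: no divisor's leading term divides it; move -19/5 to the remainder.
  remainder -1/2y^3 + 18/5y^2 + 73/10y - 19/5 ≠ 0; add h_3 = -1/2y^3 + 18/5y^2 + 73/10y - 19/5 to the basis.

The other S-polynomials (S(f_1,h_3), S(f_2,h_3)) all reduce to 0 modulo the current basis, so we have a Gröbner basis.
Inter-reduce: drop elements whose leading term is divisible by another's, tail-reduce, and make monic.
Reduced Gröbner basis: {x - 1/2y^2 + 5/2y + 12, y^3 - 36/5y^2 - 73/5y + 38/5}.

A lex Gröbner basis eliminates variables successively. Here y^3 - 36/5y^2 - 73/5y + 38/5 depends only on y, with roots {-2, 23/5 - sqrt(434)/5, sqrt(434)/5 + 23/5}; lifting each root through the earlier basis elements recovers the full solutions.
  y = -2: the earlier basis element becomes x + 5 = 0, giving x = -5 — point (-5, -2).
  y = 23/5 - sqrt(434)/5: the earlier basis element becomes x + 106/25 + 21*sqrt(434)/50 = 0, giving x = -21*sqrt(434)/50 - 106/25 — point (-21*sqrt(434)/50 - 106/25, 23/5 - sqrt(434)/5).
  y = sqrt(434)/5 + 23/5: the earlier basis element becomes x - 21*sqrt(434)/50 + 106/25 = 0, giving x = -106/25 + 21*sqrt(434)/50 — point (-106/25 + 21*sqrt(434)/50, sqrt(434)/5 + 23/5).
Substituting each solution back into the original system confirms all equations vanish.

{(-5, -2), (-21*sqrt(434)/50 - 106/25, 23/5 - sqrt(434)/5), (-106/25 + 21*sqrt(434)/50, sqrt(434)/5 + 23/5)}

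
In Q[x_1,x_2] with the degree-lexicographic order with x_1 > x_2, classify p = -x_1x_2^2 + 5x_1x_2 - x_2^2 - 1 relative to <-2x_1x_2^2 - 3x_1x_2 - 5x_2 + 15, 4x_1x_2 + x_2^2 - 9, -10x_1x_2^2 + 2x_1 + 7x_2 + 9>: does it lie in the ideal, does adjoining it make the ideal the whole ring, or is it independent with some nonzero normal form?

First compute the reduced Gröbner basis of I by Buchberger's algorithm.
f_1 = -2x_1x_2^2 - 3x_1x_2 - 5x_2 + 15, LT = x_1x_2^2.
f_2 = 4x_1x_2 + x_2^2 - 9, LT = x_1x_2.
f_3 = -10x_1x_2^2 + 2x_1 + 7x_2 + 9, LT = x_1x_2^2.

S(f_1,f_2): lcm = x_1x_2^2. S = -1/4x_2^3 + 3/2x_1x_2 + 19/4x_2 - 15/2.
  leading term x_2^3: no divisor's leading term divides it; move -1/4x_2^3 to the remainder.
  leading term x_1x_2: subtract (3/8)·f_2 from 3/2x_1x_2 + 19/4x_2 - 15/2 → -3/8x_2^2 + 19/4x_2 - 33/8
  leading term x_2^2: no divisor's leading term divides it; move -3/8x_2^2 to the remainder.
  leading term x_2: no divisor's leading term divides it; move 19/4x_2 to the remainder.
  leading term 1: no divisor's leading term divides it; move -33/8 to the remainder.
  remainder -1/4x_2^3 - 3/8x_2^2 + 19/4x_2 - 33/8 ≠ 0; add h_4 = -1/4x_2^3 - 3/8x_2^2 + 19/4x_2 - 33/8 to the basis.

S(f_1,f_3): lcm = x_1x_2^2. S = 3/2x_1x_2 + 1/5x_1 + 16/5x_2 - 33/5.
  leading term x_1x_2: subtract (3/8)·f_2 from 3/2x_1x_2 + 1/5x_1 + 16/5x_2 - 33/5 → -3/8x_2^2 + 1/5x_1 + 16/5x_2 - 129/40
  leading term x_2^2: no divisor's leading term divides it; move -3/8x_2^2 to the remainder.
  leading term x_1: no divisor's leading term divides it; move 1/5x_1 to the remainder.
  leading term x_2: no divisor's leading term divides it; move 16/5x_2 to the remainder.
  leading term 1: no divisor's leading term divides it; move -129/40 to the remainder.
  remainder -3/8x_2^2 + 1/5x_1 + 16/5x_2 - 129/40 ≠ 0; add h_5 = -3/8x_2^2 + 1/5x_1 + 16/5x_2 - 129/40 to the basis.

S(f_1,h_4): lcm = x_1x_2^3. S = 19x_1x_2 + 5/2x_2^2 - 33/2x_1 - 15/2x_2.
  leading term x_1x_2: subtract (19/4)·f_2 from 19x_1x_2 + 5/2x_2^2 - 33/2x_1 - 15/2x_2 → -9/4x_2^2 - 33/2x_1 - 15/2x_2 + 171/4
  leading term x_2^2: subtract (6)·h_5 from -9/4x_2^2 - 33/2x_1 - 15/2x_2 + 171/4 → -177/10x_1 - 267/10x_2 + 621/10
  leading term x_1: no divisor's leading term divides it; move -177/10x_1 to the remainder.
  leading term x_2: no divisor's leading term divides it; move -267/10x_2 to the remainder.
  leading term 1: no divisor's leading term divides it; move 621/10 to the remainder.
  remainder -177/10x_1 - 267/10x_2 + 621/10 ≠ 0; add h_6 = -177/10x_1 - 267/10x_2 + 621/10 to the basis.

S(f_3,h_4): lcm = x_1x_2^3. S = -3/2x_1x_2^2 + 94/5x_1x_2 - 7/10x_2^2 - 33/2x_1 - 9/10x_2.
  leading term x_1x_2^2: subtract (3/4)·f_1 from -3/2x_1x_2^2 + 94/5x_1x_2 - 7/10x_2^2 - 33/2x_1 - 9/10x_2 → 421/20x_1x_2 - 7/10x_2^2 - 33/2x_1 + 57/20x_2 - 45/4
  leading term x_1x_2: subtract (421/80)·f_2 from 421/20x_1x_2 - 7/10x_2^2 - 33/2x_1 + 57/20x_2 - 45/4 → -477/80x_2^2 - 33/2x_1 + 57/20x_2 + 2889/80
  leading term x_2^2: subtract (159/10)·h_5 from -477/80x_2^2 - 33/2x_1 + 57/20x_2 + 2889/80 → -492/25x_1 - 4803/100x_2 + 8739/100
  leading term x_1: subtract (328/295)·h_6 from -492/25x_1 - 4803/100x_2 + 8739/100 → -4329/236x_2 + 4329/236
  leading term x_2: no divisor's leading term divides it; move -4329/236x_2 to the remainder.
  leading term 1: no divisor's leading term divides it; move 4329/236 to the remainder.
  remainder -4329/236x_2 + 4329/236 ≠ 0; add h_7 = -4329/236x_2 + 4329/236 to the basis.

The other S-polynomials (S(f_2,f_3), S(f_2,h_4), S(f_1,h_5), S(f_2,h_5), S(f_3,h_5), S(h_4,h_5), S(f_1,h_6), S(f_2,h_6), S(f_3,h_6), S(h_4,h_6), S(h_5,h_6), S(f_1,h_7), S(f_2,h_7), S(f_3,h_7), S(h_4,h_7), S(h_5,h_7), S(h_6,h_7)) all reduce to 0 modulo the current basis, so we have a Gröbner basis.
Inter-reduce: drop elements whose leading term is divisible by another's, tail-reduce, and make monic.
Reduced Gröbner basis: {x_1 - 2, x_2 - 1}.
Label its elements g_1 = x_1 - 2, g_2 = x_2 - 1.

Reduce p = -x_1x_2^2 + 5x_1x_2 - x_2^2 - 1 modulo G:
  leading term x_1x_2^2: subtract (-x_2^2)·g_1 from -x_1x_2^2 + 5x_1x_2 - x_2^2 - 1 → 5x_1x_2 - 3x_2^2 - 1
  leading term x_1x_2: subtract (5x_2)·g_1 from 5x_1x_2 - 3x_2^2 - 1 → -3x_2^2 + 10x_2 - 1
  leading term x_2^2: subtract (-3x_2)·g_2 from -3x_2^2 + 10x_2 - 1 → 7x_2 - 1
  leading term x_2: subtract (7)·g_2 from 7x_2 - 1 → 6
  leading term 1: no divisor's leading term divides it; move 6 to the remainder.
  normal form = 6.
The normal form is nonzero, so p ∉ I. Since p minus its normal form lies in I, I + (p) = I + (r) where r = 6; decide whether this ideal is the whole ring.
Here r = 6 is a nonzero constant, hence a unit: 1 ∈ I + (p), the Gröbner basis of I + (p) is {1}, and the enlarged system has no common solution — adjoining p is inconsistent.

Adjoining -x_1x_2^2 + 5x_1x_2 - x_2^2 - 1 makes the ideal the whole ring: the system is inconsistent.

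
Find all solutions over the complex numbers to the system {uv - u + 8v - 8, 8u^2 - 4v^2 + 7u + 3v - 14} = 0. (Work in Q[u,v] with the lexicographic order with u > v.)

Compute a lex Gröbner basis by Buchberger's algorithm.
f_1 = uv - u + 8v - 8, LT = uv.
f_2 = 8u^2 + 7u - 4v^2 + 3v - 14, LT = u^2.

S(f_1,f_2): lcm = u^2v. S = -u^2 + 57/8uv - 8u + 1/2v^3 - 3/8v^2 + 7/4v.
  leading term u^2: subtract (-1/8)·f_2 from -u^2 + 57/8uv - 8u + 1/2v^3 - 3/8v^2 + 7/4v → 57/8uv - 57/8u + 1/2v^3 - 7/8v^2 + 17/8v - 7/4
  leading term uv: subtract (57/8)·f_1 from 57/8uv - 57/8u + 1/2v^3 - 7/8v^2 + 17/8v - 7/4 → 1/2v^3 - 7/8v^2 - 439/8v + 221/4
  leading term v^3: no divisor's leading term divides it; move 1/2v^3 to the remainder.
  leading term v^2: no divisor's leading term divides it; move -7/8v^2 to the remainder.
  leading term v: no divisor's leading term divides it; move -439/8v to the remainder.
  leading term 1: no divisor's leading term divides it; move 221/4 to the remainder.
  remainder 1/2v^3 - 7/8v^2 - 439/8v + 221/4 ≠ 0; add h_3 = 1/2v^3 - 7/8v^2 - 439/8v + 221/4 to the basis.

The other S-polynomials (S(f_1,h_3), S(f_2,h_3)) all reduce to 0 modulo the current basis, so we have a Gröbner basis.
Inter-reduce: drop elements whose leading term is divisible by another's, tail-reduce, and make monic.
Reduced Gröbner basis: {u^2 + 7/8u - 1/2v^2 + 3/8v - 7/4, uv - u + 8v - 8, v^3 - 7/4v^2 - 439/4v + 221/2}.

Elimination: the polynomial v^3 - 7/4v^2 - 439/4v + 221/2 lies in the elimination ideal for v, so v ∈ {1, 3/8 - sqrt(7081)/8, 3/8 + sqrt(7081)/8}. For each such v, the remaining basis elements (now univariate) give the rest of the solution.
  v = 1: the earlier basis element becomes u^2 + 7/8u - 15/8 = 0, giving u = -15/8, 1 — points (-15/8, 1), (1, 1).
  v = 3/8 - sqrt(7081)/8: the earlier basis elements become u^2 + 7/8u - 57 = 0; -sqrt(7081)*u/8 - 5*u/8 - sqrt(7081) - 5 = 0, giving u = -8 — point (-8, 3/8 - sqrt(7081)/8).
  v = 3/8 + sqrt(7081)/8: the earlier basis elements become u^2 + 7/8u - 57 = 0; -5*u/8 + sqrt(7081)*u/8 - 5 + sqrt(7081) = 0, giving u = -8 — point (-8, 3/8 + sqrt(7081)/8).

{(-15/8, 1), (1, 1), (-8, 3/8 - sqrt(7081)/8), (-8, 3/8 + sqrt(7081)/8)}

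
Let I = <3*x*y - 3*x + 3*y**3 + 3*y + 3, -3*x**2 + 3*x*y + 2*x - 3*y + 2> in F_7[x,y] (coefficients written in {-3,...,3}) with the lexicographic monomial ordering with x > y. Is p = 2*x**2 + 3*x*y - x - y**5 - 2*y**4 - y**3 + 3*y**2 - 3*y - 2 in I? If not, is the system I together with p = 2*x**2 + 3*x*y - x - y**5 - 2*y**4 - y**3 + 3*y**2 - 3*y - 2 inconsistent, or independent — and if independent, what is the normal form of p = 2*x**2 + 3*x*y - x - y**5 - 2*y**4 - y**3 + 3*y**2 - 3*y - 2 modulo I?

2*x**2 + 3*x*y - x - y**5 - 2*y**4 - y**3 + 3*y**2 - 3*y - 2 lies in I (it reduces to 0).

First compute the reduced Gröbner basis of I by Buchberger's algorithm.
f_1 = 3*x*y - 3*x + 3*y**3 + 3*y + 3, LT = x*y.
f_2 = -3*x**2 + 3*x*y + 2*x - 3*y + 2, LT = x**2.

S(f_1,f_2): lcm = x**2*y. S = -x**2 + x*y**3 + x*y**2 - 3*x*y + x - y**2 + 3*y.
  leading term x**2: subtract (-2)·f_2 from -x**2 + x*y**3 + x*y**2 - 3*x*y + x - y**2 + 3*y → x*y**3 + x*y**2 + 3*x*y - 2*x - y**2 - 3*y - 3
  leading term x*y**3: subtract (-2*y**2)·f_1 from x*y**3 + x*y**2 + 3*x*y - 2*x - y**2 - 3*y - 3 → 2*x*y**2 + 3*x*y - 2*x - y**5 - y**3 - 2*y**2 - 3*y - 3
  leading term x*y**2: subtract (3*y)·f_1 from 2*x*y**2 + 3*x*y - 2*x - y**5 - y**3 - 2*y**2 - 3*y - 3 → -2*x*y - 2*x - y**5 - 2*y**4 - y**3 + 3*y**2 + 2*y - 3
  leading term x*y: subtract (-3)·f_1 from -2*x*y - 2*x - y**5 - 2*y**4 - y**3 + 3*y**2 + 2*y - 3 → 3*x - y**5 - 2*y**4 + y**3 + 3*y**2 - 3*y - 1
  leading term x: no divisor's leading term divides it; move 3*x to the remainder.
  leading term y**5: no divisor's leading term divides it; move -y**5 to the remainder.
  leading term y**4: no divisor's leading term divides it; move -2*y**4 to the remainder.
  leading term y**3: no divisor's leading term divides it; move y**3 to the remainder.
  leading term y**2: no divisor's leading term divides it; move 3*y**2 to the remainder.
  leading term y: no divisor's leading term divides it; move -3*y to the remainder.
  leading term 1: no divisor's leading term divides it; move -1 to the remainder.
  remainder 3*x - y**5 - 2*y**4 + y**3 + 3*y**2 - 3*y - 1 ≠ 0; add h_3 = 3*x - y**5 - 2*y**4 + y**3 + 3*y**2 - 3*y - 1 to the basis.

S(f_1,h_3): lcm = x*y. S = -x - 2*y**6 + 3*y**5 + 2*y**4 + y**2 - y + 1.
  leading term x: subtract (2)·h_3 from -x - 2*y**6 + 3*y**5 + 2*y**4 + y**2 - y + 1 → -2*y**6 - 2*y**5 - y**4 - 2*y**3 + 2*y**2 - 2*y + 3
  leading term y**6: no divisor's leading term divides it; move -2*y**6 to the remainder.
  leading term y**5: no divisor's leading term divides it; move -2*y**5 to the remainder.
  leading term y**4: no divisor's leading term divides it; move -y**4 to the remainder.
  leading term y**3: no divisor's leading term divides it; move -2*y**3 to the remainder.
  leading term y**2: no divisor's leading term divides it; move 2*y**2 to the remainder.
  leading term y: no divisor's leading term divides it; move -2*y to the remainder.
  leading term 1: no divisor's leading term divides it; move 3 to the remainder.
  remainder -2*y**6 - 2*y**5 - y**4 - 2*y**3 + 2*y**2 - 2*y + 3 ≠ 0; add h_4 = -2*y**6 - 2*y**5 - y**4 - 2*y**3 + 2*y**2 - 2*y + 3 to the basis.

The other S-polynomials (S(f_2,h_3), S(f_1,h_4), S(f_2,h_4), S(h_3,h_4)) all reduce to 0 modulo the current basis, so we have a Gröbner basis.
Inter-reduce: drop elements whose leading term is divisible by another's, tail-reduce, and make monic.
Reduced Gröbner basis: {x + 2*y**5 - 3*y**4 - 2*y**3 + y**2 - y + 2, y**6 + y**5 - 3*y**4 + y**3 - y**2 + y + 2}.
Label its elements g_1 = x + 2*y**5 - 3*y**4 - 2*y**3 + y**2 - y + 2, g_2 = y**6 + y**5 - 3*y**4 + y**3 - y**2 + y + 2.

Reduce p = 2*x**2 + 3*x*y - x - y**5 - 2*y**4 - y**3 + 3*y**2 - 3*y - 2 modulo G:
  leading term x**2: subtract (2*x)·g_1 from 2*x**2 + 3*x*y - x - y**5 - 2*y**4 - y**3 + 3*y**2 - 3*y - 2 → 3*x*y**5 - x*y**4 - 3*x*y**3 - 2*x*y**2 - 2*x*y + 2*x - y**5 - 2*y**4 - y**3 + 3*y**2 - 3*y - 2
  leading term x*y**5: subtract (3*y**5)·g_1 from 3*x*y**5 - x*y**4 - 3*x*y**3 - 2*x*y**2 - 2*x*y + 2*x - y**5 - 2*y**4 - y**3 + 3*y**2 - 3*y - 2 → -x*y**4 - 3*x*y**3 - 2*x*y**2 - 2*x*y + 2*x + y**10 + 2*y**9 - y**8 - 3*y**7 + 3*y**6 - 2*y**4 - y**3 + 3*y**2 - 3*y - 2
  leading term x*y**4: subtract (-y**4)·g_1 from -x*y**4 - 3*x*y**3 - 2*x*y**2 - 2*x*y + 2*x + y**10 + 2*y**9 - y**8 - 3*y**7 + 3*y**6 - 2*y**4 - y**3 + 3*y**2 - 3*y - 2 → -3*x*y**3 - 2*x*y**2 - 2*x*y + 2*x + y**10 - 3*y**9 + 3*y**8 + 2*y**7 - 3*y**6 - y**5 - y**3 + 3*y**2 - 3*y - 2
  leading term x*y**3: subtract (-3*y**3)·g_1 from -3*x*y**3 - 2*x*y**2 - 2*x*y + 2*x + y**10 - 3*y**9 + 3*y**8 + 2*y**7 - 3*y**6 - y**5 - y**3 + 3*y**2 - 3*y - 2 → -2*x*y**2 - 2*x*y + 2*x + y**10 - 3*y**9 + 2*y**8 - 2*y**6 + 2*y**5 - 3*y**4 - 2*y**3 + 3*y**2 - 3*y - 2
  leading term x*y**2: subtract (-2*y**2)·g_1 from -2*x*y**2 - 2*x*y + 2*x + y**10 - 3*y**9 + 2*y**8 - 2*y**6 + 2*y**5 - 3*y**4 - 2*y**3 + 3*y**2 - 3*y - 2 → -2*x*y + 2*x + y**10 - 3*y**9 + 2*y**8 - 3*y**7 - y**6 - 2*y**5 - y**4 + 3*y**3 - 3*y - 2
  leading term x*y: subtract (-2*y)·g_1 from -2*x*y + 2*x + y**10 - 3*y**9 + 2*y**8 - 3*y**7 - y**6 - 2*y**5 - y**4 + 3*y**3 - 3*y - 2 → 2*x + y**10 - 3*y**9 + 2*y**8 - 3*y**7 + 3*y**6 - y**5 + 2*y**4 - 2*y**3 - 2*y**2 + y - 2
  leading term x: subtract (2)·g_1 from 2*x + y**10 - 3*y**9 + 2*y**8 - 3*y**7 + 3*y**6 - y**5 + 2*y**4 - 2*y**3 - 2*y**2 + y - 2 → y**10 - 3*y**9 + 2*y**8 - 3*y**7 + 3*y**6 + 2*y**5 + y**4 + 2*y**3 + 3*y**2 + 3*y + 1
  leading term y**10: subtract (y**4)·g_2 from y**10 - 3*y**9 + 2*y**8 - 3*y**7 + 3*y**6 + 2*y**5 + y**4 + 2*y**3 + 3*y**2 + 3*y + 1 → 3*y**9 - 2*y**8 + 3*y**7 - 3*y**6 + y**5 - y**4 + 2*y**3 + 3*y**2 + 3*y + 1
  leading term y**9: subtract (3*y**3)·g_2 from 3*y**9 - 2*y**8 + 3*y**7 - 3*y**6 + y**5 - y**4 + 2*y**3 + 3*y**2 + 3*y + 1 → 2*y**8 - 2*y**7 + y**6 - 3*y**5 + 3*y**4 + 3*y**3 + 3*y**2 + 3*y + 1
  leading term y**8: subtract (2*y**2)·g_2 from 2*y**8 - 2*y**7 + y**6 - 3*y**5 + 3*y**4 + 3*y**3 + 3*y**2 + 3*y + 1 → 3*y**7 + 2*y**5 - 2*y**4 + y**3 - y**2 + 3*y + 1
  leading term y**7: subtract (3*y)·g_2 from 3*y**7 + 2*y**5 - 2*y**4 + y**3 - y**2 + 3*y + 1 → -3*y**6 - 3*y**5 + 2*y**4 - 3*y**3 + 3*y**2 - 3*y + 1
  leading term y**6: subtract (-3)·g_2 from -3*y**6 - 3*y**5 + 2*y**4 - 3*y**3 + 3*y**2 - 3*y + 1 → 0
  normal form = 0.
Since the normal form is 0, p ∈ I.

The remainder on division by a Gröbner basis is unique — it is the normal form.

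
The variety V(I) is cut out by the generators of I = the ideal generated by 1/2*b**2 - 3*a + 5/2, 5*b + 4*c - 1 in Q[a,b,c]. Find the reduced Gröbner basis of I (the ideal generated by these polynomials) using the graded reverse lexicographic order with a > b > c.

G = {c**2 - 75/8*a - 1/2*c + 63/8, b + 4/5*c - 1/5}

Buchberger's algorithm terminates because the ascending chain of leading-term ideals stabilizes.

f_1 = 1/2*b**2 - 3*a + 5/2, LT = b**2.
f_2 = 5*b + 4*c - 1, LT = b.

S(f_1,f_2): lcm = b**2. S = -4/5*b*c - 6*a + 1/5*b + 5.
  leading term b*c: subtract (-4/25*c)·f_2 from -4/5*b*c - 6*a + 1/5*b + 5 → 16/25*c**2 - 6*a + 1/5*b - 4/25*c + 5
  leading term c**2: no divisor's leading term divides it; move 16/25*c**2 to the remainder.
  leading term a: no divisor's leading term divides it; move -6*a to the remainder.
  leading term b: subtract (1/25)·f_2 from 1/5*b - 4/25*c + 5 → -8/25*c + 126/25
  leading term c: no divisor's leading term divides it; move -8/25*c to the remainder.
  leading term 1: no divisor's leading term divides it; move 126/25 to the remainder.
  remainder 16/25*c**2 - 6*a - 8/25*c + 126/25 ≠ 0; add g_3 = 16/25*c**2 - 6*a - 8/25*c + 126/25 to the basis.

The other S-polynomials (S(f_1,g_3), S(f_2,g_3)) all reduce to 0 modulo the current basis, so we have a Gröbner basis.
Inter-reduce: drop elements whose leading term is divisible by another's, tail-reduce, and make monic.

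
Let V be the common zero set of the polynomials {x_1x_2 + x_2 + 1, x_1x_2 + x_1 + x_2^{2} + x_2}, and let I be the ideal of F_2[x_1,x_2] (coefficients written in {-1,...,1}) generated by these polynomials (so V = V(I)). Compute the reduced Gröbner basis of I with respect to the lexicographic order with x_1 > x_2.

G = {x_1 + x_2^{2} + 1, x_2^{3} + 1}

f_1 = x_1x_2 + x_2 + 1, LT = x_1x_2.
f_2 = x_1x_2 + x_1 + x_2^{2} + x_2, LT = x_1x_2.

S(f_1,f_2): lcm = x_1x_2. S = x_1 + x_2^{2} + 1.
  leading term x_1: no divisor's leading term divides it; move x_1 to the remainder.
  leading term x_2^{2}: no divisor's leading term divides it; move x_2^{2} to the remainder.
  leading term 1: no divisor's leading term divides it; move 1 to the remainder.
  remainder x_1 + x_2^{2} + 1 ≠ 0; add g_3 = x_1 + x_2^{2} + 1 to the basis.

S(f_1,g_3): lcm = x_1x_2. S = x_2^{3} + 1.
  leading term x_2^{3}: no divisor's leading term divides it; move x_2^{3} to the remainder.
  leading term 1: no divisor's leading term divides it; move 1 to the remainder.
  remainder x_2^{3} + 1 ≠ 0; add g_4 = x_2^{3} + 1 to the basis.

The other S-polynomials (S(f_2,g_3), S(f_1,g_4), S(f_2,g_4), S(g_3,g_4)) all reduce to 0 modulo the current basis, so we have a Gröbner basis.
Inter-reduce: drop elements whose leading term is divisible by another's, tail-reduce, and make monic.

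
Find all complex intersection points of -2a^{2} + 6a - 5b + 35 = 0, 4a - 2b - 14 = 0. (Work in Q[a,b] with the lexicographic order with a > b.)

{(-7, -21), (5, 3)}

Compute a lex Gröbner basis by Buchberger's algorithm.
f_1 = -2a^{2} + 6a - 5b + 35, LT = a^{2}.
f_2 = 4a - 2b - 14, LT = a.

S(f_1,f_2): lcm = a^{2}. S = \tfrac{1}{2}ab + \tfrac{1}{2}a + \tfrac{5}{2}b - \tfrac{35}{2}.
  leading term ab: subtract (\tfrac{1}{8}b)·f_2 from \tfrac{1}{2}ab + \tfrac{1}{2}a + \tfrac{5}{2}b - \tfrac{35}{2} → \tfrac{1}{2}a + \tfrac{1}{4}b^{2} + \tfrac{17}{4}b - \tfrac{35}{2}
  leading term a: subtract (\tfrac{1}{8})·f_2 from \tfrac{1}{2}a + \tfrac{1}{4}b^{2} + \tfrac{17}{4}b - \tfrac{35}{2} → \tfrac{1}{4}b^{2} + \tfrac{9}{2}b - \tfrac{63}{4}
  leading term b^{2}: no divisor's leading term divides it; move \tfrac{1}{4}b^{2} to the remainder.
  leading term b: no divisor's leading term divides it; move \tfrac{9}{2}b to the remainder.
  leading term 1: no divisor's leading term divides it; move -\tfrac{63}{4} to the remainder.
  remainder \tfrac{1}{4}b^{2} + \tfrac{9}{2}b - \tfrac{63}{4} ≠ 0; add h_3 = \tfrac{1}{4}b^{2} + \tfrac{9}{2}b - \tfrac{63}{4} to the basis.

The other S-polynomials (S(f_1,h_3), S(f_2,h_3)) all reduce to 0 modulo the current basis, so we have a Gröbner basis.
Inter-reduce: drop elements whose leading term is divisible by another's, tail-reduce, and make monic.
Reduced Gröbner basis: {a - \tfrac{1}{2}b - \tfrac{7}{2}, b^{2} + 18b - 63}.

Since the basis is lex-ordered, b^{2} + 18b - 63 is univariate in b. Its roots are {-21, 3}. Back-substituting each root into the other basis elements fixes the other coordinates.
  b = -21: the earlier basis element becomes a + 7 = 0, giving a = -7 — point (-7, -21).
  b = 3: the earlier basis element becomes a - 5 = 0, giving a = 5 — point (5, 3).
Each listed point satisfies every original equation (direct substitution).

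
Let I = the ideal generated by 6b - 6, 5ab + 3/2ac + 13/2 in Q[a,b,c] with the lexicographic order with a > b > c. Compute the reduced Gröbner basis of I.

The reduced Gröbner basis is the canonical form of the ideal for this ordering.

f_1 = 6b - 6, LT = b.
f_2 = 5ab + 3/2ac + 13/2, LT = ab.

S(f_1,f_2): lcm = ab. S = -3/10ac - a - 13/10.
  leading term ac: no divisor's leading term divides it; move -3/10ac to the remainder.
  leading term a: no divisor's leading term divides it; move -a to the remainder.
  leading term 1: no divisor's leading term divides it; move -13/10 to the remainder.
  remainder -3/10ac - a - 13/10 ≠ 0; add g_3 = -3/10ac - a - 13/10 to the basis.

The other S-polynomials (S(f_1,g_3), S(f_2,g_3)) all reduce to 0 modulo the current basis, so we have a Gröbner basis.
Inter-reduce: drop elements whose leading term is divisible by another's, tail-reduce, and make monic.

G = {ac + 10/3a + 13/3, b - 1}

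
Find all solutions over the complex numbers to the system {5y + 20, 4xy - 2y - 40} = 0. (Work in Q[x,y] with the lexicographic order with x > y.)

Compute a lex Gröbner basis by Buchberger's algorithm.
f_1 = 5y + 20, LT = y.
f_2 = 4xy - 2y - 40, LT = xy.

S(f_1,f_2): lcm = xy. S = 4x + 1/2y + 10.
  leading term x: no divisor's leading term divides it; move 4x to the remainder.
  leading term y: subtract (1/10)·f_1 from 1/2y + 10 → 8
  leading term 1: no divisor's leading term divides it; move 8 to the remainder.
  remainder 4x + 8 ≠ 0; add h_3 = 4x + 8 to the basis.

The other S-polynomials (S(f_1,h_3), S(f_2,h_3)) all reduce to 0 modulo the current basis, so we have a Gröbner basis.
Inter-reduce: drop elements whose leading term is divisible by another's, tail-reduce, and make monic.
Reduced Gröbner basis: {x + 2, y + 4}.

A lex Gröbner basis eliminates variables successively. Here y + 4 depends only on y, with roots {-4}; lifting each root through the earlier basis elements recovers the full solutions.
  y = -4: the earlier basis element becomes x + 2 = 0, giving x = -2 — point (-2, -4).
Substituting each solution back into the original system confirms all equations vanish.

{(-2, -4)}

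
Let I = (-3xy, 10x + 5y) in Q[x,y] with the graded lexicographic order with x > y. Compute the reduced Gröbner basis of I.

f_1 = -3xy, LT = xy.
f_2 = 10x + 5y, LT = x.

S(f_1,f_2): lcm = xy. S = -1/2y^2.
  reduce S modulo (f_1, f_2):
  remainder -1/2y^2 ≠ 0; add g_3 = -1/2y^2 to the basis.

The other S-polynomials (S(f_1,g_3), S(f_2,g_3)) all reduce to 0 modulo the current basis, so we have a Gröbner basis.
Inter-reduce: drop elements whose leading term is divisible by another's, tail-reduce, and make monic.

G = {y^2, x + 1/2y}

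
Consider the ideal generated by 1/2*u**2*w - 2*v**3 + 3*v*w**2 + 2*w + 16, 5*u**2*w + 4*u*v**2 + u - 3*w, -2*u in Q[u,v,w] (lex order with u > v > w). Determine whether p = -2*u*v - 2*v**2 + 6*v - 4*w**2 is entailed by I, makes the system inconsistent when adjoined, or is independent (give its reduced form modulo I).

First compute the reduced Gröbner basis of I by Buchberger's algorithm.
f_1 = 1/2*u**2*w - 2*v**3 + 3*v*w**2 + 2*w + 16, LT = u**2*w.
f_2 = 5*u**2*w + 4*u*v**2 + u - 3*w, LT = u**2*w.
f_3 = -2*u, LT = u.

S(f_1,f_2): lcm = u**2*w. S = -4/5*u*v**2 - 1/5*u - 4*v**3 + 6*v*w**2 + 23/5*w + 32.
  leading term u*v**2: subtract (2/5*v**2)·f_3 from -4/5*u*v**2 - 1/5*u - 4*v**3 + 6*v*w**2 + 23/5*w + 32 → -1/5*u - 4*v**3 + 6*v*w**2 + 23/5*w + 32
  leading term u: subtract (1/10)·f_3 from -1/5*u - 4*v**3 + 6*v*w**2 + 23/5*w + 32 → -4*v**3 + 6*v*w**2 + 23/5*w + 32
  leading term v**3: no divisor's leading term divides it; move -4*v**3 to the remainder.
  leading term v*w**2: no divisor's leading term divides it; move 6*v*w**2 to the remainder.
  leading term w: no divisor's leading term divides it; move 23/5*w to the remainder.
  leading term 1: no divisor's leading term divides it; move 32 to the remainder.
  remainder -4*v**3 + 6*v*w**2 + 23/5*w + 32 ≠ 0; add h_4 = -4*v**3 + 6*v*w**2 + 23/5*w + 32 to the basis.

S(f_1,f_3): lcm = u**2*w. S = -4*v**3 + 6*v*w**2 + 4*w + 32.
  leading term v**3: subtract (1)·h_4 from -4*v**3 + 6*v*w**2 + 4*w + 32 → -3/5*w
  leading term w: no divisor's leading term divides it; move -3/5*w to the remainder.
  remainder -3/5*w ≠ 0; add h_5 = -3/5*w to the basis.

S(f_2,f_3): lcm = u**2*w. S = 4/5*u*v**2 + 1/5*u - 3/5*w.
  leading term u*v**2: subtract (-2/5*v**2)·f_3 from 4/5*u*v**2 + 1/5*u - 3/5*w → 1/5*u - 3/5*w
  leading term u: subtract (-1/10)·f_3 from 1/5*u - 3/5*w → -3/5*w
  leading term w: subtract (1)·h_5 from -3/5*w → 0
  remainder 0.

S(f_1,h_4): leading monomials are coprime, so the S-polynomial reduces to 0 (Buchberger's first criterion).
S(f_2,h_4): leading monomials are coprime, so the S-polynomial reduces to 0 (Buchberger's first criterion).
S(f_3,h_4): leading monomials are coprime, so the S-polynomial reduces to 0 (Buchberger's first criterion).
S(f_1,h_5): lcm = u**2*w. S = -4*v**3 + 6*v*w**2 + 4*w + 32.
  leading term v**3: subtract (1)·h_4 from -4*v**3 + 6*v*w**2 + 4*w + 32 → -3/5*w
  leading term w: subtract (1)·h_5 from -3/5*w → 0
  remainder 0.

S(f_2,h_5): lcm = u**2*w. S = 4/5*u*v**2 + 1/5*u - 3/5*w.
  leading term u*v**2: subtract (-2/5*v**2)·f_3 from 4/5*u*v**2 + 1/5*u - 3/5*w → 1/5*u - 3/5*w
  leading term u: subtract (-1/10)·f_3 from 1/5*u - 3/5*w → -3/5*w
  leading term w: subtract (1)·h_5 from -3/5*w → 0
  remainder 0.

S(f_3,h_5): leading monomials are coprime, so the S-polynomial reduces to 0 (Buchberger's first criterion).
S(h_4,h_5): leading monomials are coprime, so the S-polynomial reduces to 0 (Buchberger's first criterion).
Every S-polynomial of the final basis reduces to 0, so we have a Gröbner basis.
Inter-reduce: drop elements whose leading term is divisible by another's, tail-reduce, and make monic.
Reduced Gröbner basis: {u, v**3 - 8, w}.
Label its elements g_1 = u, g_2 = v**3 - 8, g_3 = w.

Reduce p = -2*u*v - 2*v**2 + 6*v - 4*w**2 modulo G:
  leading term u*v: subtract (-2*v)·g_1 from -2*u*v - 2*v**2 + 6*v - 4*w**2 → -2*v**2 + 6*v - 4*w**2
  leading term v**2: no divisor's leading term divides it; move -2*v**2 to the remainder.
  leading term v: no divisor's leading term divides it; move 6*v to the remainder.
  leading term w**2: subtract (-4*w)·g_3 from -4*w**2 → 0
  normal form = -2*v**2 + 6*v.
The normal form is nonzero, so p ∉ I. Since p minus its normal form lies in I, I + (p) = I + (r) where r = -2*v**2 + 6*v; decide whether this ideal is the whole ring.
Run Buchberger on G together with r (pairs among the g_i already reduce to 0 since G is a Gröbner basis):
g_1 = u, LT = u.
g_2 = v**3 - 8, LT = v**3.
g_3 = w, LT = w.
r = -2*v**2 + 6*v, LT = v**2.

S(g_1,g_2): leading monomials are coprime, so the S-polynomial reduces to 0 (Buchberger's first criterion).
S(g_1,g_3): leading monomials are coprime, so the S-polynomial reduces to 0 (Buchberger's first criterion).
S(g_1,r): leading monomials are coprime, so the S-polynomial reduces to 0 (Buchberger's first criterion).
S(g_2,g_3): leading monomials are coprime, so the S-polynomial reduces to 0 (Buchberger's first criterion).
S(g_2,r): lcm = v**3. S = 3*v**2 - 8.
  leading term v**2: subtract (-3/2)·r from 3*v**2 - 8 → 9*v - 8
  leading term v: no divisor's leading term divides it; move 9*v to the remainder.
  leading term 1: no divisor's leading term divides it; move -8 to the remainder.
  remainder 9*v - 8 ≠ 0; add m_5 = 9*v - 8 to the basis.

S(g_3,r): leading monomials are coprime, so the S-polynomial reduces to 0 (Buchberger's first criterion).
S(g_1,m_5): leading monomials are coprime, so the S-polynomial reduces to 0 (Buchberger's first criterion).
S(g_2,m_5): lcm = v**3. S = 8/9*v**2 - 8.
  leading term v**2: subtract (-4/9)·r from 8/9*v**2 - 8 → 8/3*v - 8
  leading term v: subtract (8/27)·m_5 from 8/3*v - 8 → -152/27
  leading term 1: no divisor's leading term divides it; move -152/27 to the remainder.
  remainder -152/27 ≠ 0; add m_6 = -152/27 to the basis.

S(g_3,m_5): leading monomials are coprime, so the S-polynomial reduces to 0 (Buchberger's first criterion).
S(r,m_5): lcm = v**2. S = -19/9*v.
  leading term v: subtract (-19/81)·m_5 from -19/9*v → -152/81
  leading term 1: subtract (1/3)·m_6 from -152/81 → 0
  remainder 0.

S(g_1,m_6): leading monomials are coprime, so the S-polynomial reduces to 0 (Buchberger's first criterion).
S(g_2,m_6): leading monomials are coprime, so the S-polynomial reduces to 0 (Buchberger's first criterion).
S(g_3,m_6): leading monomials are coprime, so the S-polynomial reduces to 0 (Buchberger's first criterion).
S(r,m_6): leading monomials are coprime, so the S-polynomial reduces to 0 (Buchberger's first criterion).
S(m_5,m_6): leading monomials are coprime, so the S-polynomial reduces to 0 (Buchberger's first criterion).
Every S-polynomial of the final basis reduces to 0, so we have a Gröbner basis.
Inter-reduce: drop elements whose leading term is divisible by another's, tail-reduce, and make monic.
Reduced Gröbner basis: {1}.
The reduced Gröbner basis of I + (p) is {1}: the ideal is the whole ring, so the enlarged system has no common solution — adjoining p is inconsistent.

Adjoining -2*u*v - 2*v**2 + 6*v - 4*w**2 makes the ideal the whole ring: the system is inconsistent.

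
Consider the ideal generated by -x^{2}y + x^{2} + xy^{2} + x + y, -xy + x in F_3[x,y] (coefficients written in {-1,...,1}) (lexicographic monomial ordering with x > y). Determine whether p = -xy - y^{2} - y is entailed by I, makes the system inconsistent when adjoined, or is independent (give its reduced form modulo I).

-xy - y^{2} - y lies in I (it reduces to 0).

First compute the reduced Gröbner basis of I by Buchberger's algorithm.
f_1 = -x^{2}y + x^{2} + xy^{2} + x + y, LT = x^{2}y.
f_2 = -xy + x, LT = xy.

S(f_1,f_2): lcm = x^{2}y. S = -xy^{2} - x - y.
  leading term xy^{2}: subtract (y)·f_2 from -xy^{2} - x - y → -xy - x - y
  leading term xy: subtract (1)·f_2 from -xy - x - y → x - y
  leading term x: no divisor's leading term divides it; move x to the remainder.
  leading term y: no divisor's leading term divides it; move -y to the remainder.
  remainder x - y ≠ 0; add h_3 = x - y to the basis.

S(f_2,h_3): lcm = xy. S = -x + y^{2}.
  leading term x: subtract (-1)·h_3 from -x + y^{2} → y^{2} - y
  leading term y^{2}: no divisor's leading term divides it; move y^{2} to the remainder.
  leading term y: no divisor's leading term divides it; move -y to the remainder.
  remainder y^{2} - y ≠ 0; add h_4 = y^{2} - y to the basis.

The other S-polynomials (S(f_1,h_3), S(f_1,h_4), S(f_2,h_4), S(h_3,h_4)) all reduce to 0 modulo the current basis, so we have a Gröbner basis.
Inter-reduce: drop elements whose leading term is divisible by another's, tail-reduce, and make monic.
Reduced Gröbner basis: {x - y, y^{2} - y}.
Label its elements g_1 = x - y, g_2 = y^{2} - y.

Reduce p = -xy - y^{2} - y modulo G:
  leading term xy: subtract (-y)·g_1 from -xy - y^{2} - y → y^{2} - y
  leading term y^{2}: subtract (1)·g_2 from y^{2} - y → 0
  normal form = 0.
Since the normal form is 0, p ∈ I.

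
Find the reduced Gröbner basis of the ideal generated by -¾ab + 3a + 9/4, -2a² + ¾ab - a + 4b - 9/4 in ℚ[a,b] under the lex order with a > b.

G = {a - ⅔b² + 8/3b - 1, b³ - 8b² + 35/2b - 21/2}

Buchberger's algorithm terminates because the ascending chain of leading-term ideals stabilizes.

f_1 = -¾ab + 3a + 9/4, LT = ab.
f_2 = -2a² + ¾ab - a + 4b - 9/4, LT = a².

S(f_1,f_2): lcm = a²b. S = -4a² + ⅜ab² - ½ab - 3a + 2b² - 9/8b.
  reduce S modulo (f_1, f_2):
  remainder -3a + 2b² - 8b + 3 ≠ 0; add g_3 = -3a + 2b² - 8b + 3 to the basis.

S(f_1,g_3): lcm = ab. S = -4a + ⅔b³ - 8/3b² + b - 3.
  reduce S modulo (f_1, f_2, g_3):
  remainder ⅔b³ - 16/3b² + 35/3b - 7 ≠ 0; add g_4 = ⅔b³ - 16/3b² + 35/3b - 7 to the basis.

The other S-polynomials (S(f_2,g_3), S(f_1,g_4), S(f_2,g_4), S(g_3,g_4)) all reduce to 0 modulo the current basis, so we have a Gröbner basis.
Inter-reduce: drop elements whose leading term is divisible by another's, tail-reduce, and make monic.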